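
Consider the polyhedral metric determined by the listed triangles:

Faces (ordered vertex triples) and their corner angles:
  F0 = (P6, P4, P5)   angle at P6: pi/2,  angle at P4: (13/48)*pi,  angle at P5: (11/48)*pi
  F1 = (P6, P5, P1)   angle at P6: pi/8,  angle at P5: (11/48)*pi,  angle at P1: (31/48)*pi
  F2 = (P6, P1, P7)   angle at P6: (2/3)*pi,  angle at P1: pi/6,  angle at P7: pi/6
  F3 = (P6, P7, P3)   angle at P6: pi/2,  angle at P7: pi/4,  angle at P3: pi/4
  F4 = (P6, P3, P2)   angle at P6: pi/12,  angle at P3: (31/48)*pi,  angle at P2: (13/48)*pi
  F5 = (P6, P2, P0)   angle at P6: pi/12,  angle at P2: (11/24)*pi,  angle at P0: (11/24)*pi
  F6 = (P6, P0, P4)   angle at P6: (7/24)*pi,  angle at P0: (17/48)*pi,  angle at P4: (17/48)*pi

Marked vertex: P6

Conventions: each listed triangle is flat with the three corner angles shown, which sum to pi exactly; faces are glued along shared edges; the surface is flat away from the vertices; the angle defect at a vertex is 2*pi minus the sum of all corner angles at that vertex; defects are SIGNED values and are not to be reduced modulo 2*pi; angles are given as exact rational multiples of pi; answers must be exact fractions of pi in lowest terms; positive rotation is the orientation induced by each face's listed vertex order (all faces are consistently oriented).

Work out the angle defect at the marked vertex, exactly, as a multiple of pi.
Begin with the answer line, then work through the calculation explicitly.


Answer: defect(P6) = -pi/4

Sum of corner angles at P6: (9/4)*pi
defect = 2*pi - (9/4)*pi


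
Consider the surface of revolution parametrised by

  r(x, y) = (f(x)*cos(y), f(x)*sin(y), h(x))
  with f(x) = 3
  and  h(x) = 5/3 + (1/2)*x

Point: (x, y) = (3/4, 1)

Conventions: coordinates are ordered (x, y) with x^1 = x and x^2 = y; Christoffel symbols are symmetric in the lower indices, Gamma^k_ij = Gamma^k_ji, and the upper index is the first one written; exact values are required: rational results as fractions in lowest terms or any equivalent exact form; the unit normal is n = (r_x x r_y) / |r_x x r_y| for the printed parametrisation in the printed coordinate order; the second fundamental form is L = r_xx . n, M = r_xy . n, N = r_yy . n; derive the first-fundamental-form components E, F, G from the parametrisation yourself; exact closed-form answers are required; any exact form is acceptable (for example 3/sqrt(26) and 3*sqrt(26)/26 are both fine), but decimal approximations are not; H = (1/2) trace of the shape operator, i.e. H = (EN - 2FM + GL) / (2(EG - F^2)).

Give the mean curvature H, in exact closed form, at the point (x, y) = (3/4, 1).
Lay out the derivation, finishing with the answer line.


f = 3, f' = 0, f'' = 0, h' = 1/2, h'' = 0
E = 1/4, F = 0, G = 9; answer radicand W^2 = 1/4
unnormalised second-form numerators: l = 0, m = 0, n = 3/2; L = l/sqrt(1/4), and similarly M = m/sqrt(W^2), N = n/sqrt(W^2)
H = (E*n - 2*F*m + G*l) / (2*(EG - F^2)*sqrt(W^2)); E*n - 2*F*m + G*l = 3/8, EG - F^2 = 9/4, so H = (1/12)/sqrt(1/4)

Answer: H = 1/6


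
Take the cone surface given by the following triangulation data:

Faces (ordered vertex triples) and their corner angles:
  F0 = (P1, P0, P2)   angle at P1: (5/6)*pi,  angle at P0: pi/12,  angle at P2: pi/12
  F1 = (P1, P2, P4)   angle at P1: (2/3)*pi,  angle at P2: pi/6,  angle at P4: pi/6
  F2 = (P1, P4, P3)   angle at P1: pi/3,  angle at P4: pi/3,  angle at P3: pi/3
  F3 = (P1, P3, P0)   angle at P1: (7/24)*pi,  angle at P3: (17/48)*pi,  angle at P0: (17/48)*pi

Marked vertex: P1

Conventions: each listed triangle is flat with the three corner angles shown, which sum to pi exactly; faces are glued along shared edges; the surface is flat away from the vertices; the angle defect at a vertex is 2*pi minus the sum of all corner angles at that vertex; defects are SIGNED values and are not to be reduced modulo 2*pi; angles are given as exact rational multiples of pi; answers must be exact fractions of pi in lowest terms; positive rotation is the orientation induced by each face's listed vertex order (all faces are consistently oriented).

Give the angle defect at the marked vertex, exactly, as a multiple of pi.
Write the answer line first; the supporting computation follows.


Answer: defect(P1) = -pi/8

Sum of corner angles at P1: (17/8)*pi
defect = 2*pi - (17/8)*pi


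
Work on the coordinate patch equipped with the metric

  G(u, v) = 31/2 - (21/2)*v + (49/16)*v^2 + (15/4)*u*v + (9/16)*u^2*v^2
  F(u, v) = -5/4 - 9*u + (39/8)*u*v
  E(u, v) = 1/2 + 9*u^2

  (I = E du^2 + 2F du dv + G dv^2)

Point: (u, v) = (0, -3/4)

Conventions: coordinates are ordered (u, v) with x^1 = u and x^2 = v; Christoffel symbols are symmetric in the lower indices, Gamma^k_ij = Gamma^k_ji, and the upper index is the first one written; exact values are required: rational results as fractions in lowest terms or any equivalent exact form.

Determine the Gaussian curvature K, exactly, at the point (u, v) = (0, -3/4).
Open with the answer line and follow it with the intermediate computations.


Answer: K = 49634/234375

E = 1/2, F = -5/4, G = 6425/256, EG - F^2 = 5625/512 at the point
E_u = 0, E_v = 0, F_u = -405/32, F_v = 0, G_u = -45/16, G_v = -483/32
E_vv = 0, F_uv = 39/8, G_uu = 81/128
Brioschi: K = (det M1 - det M2) / (EG - F^2)^2 with the standard first/second-derivative matrices M1, M2.
M1 = [[-E_vv/2 + F_uv - G_uu/2, E_u/2, F_u - E_v/2], [F_v - G_u/2, E, F], [G_v/2, F, G]] = [[1167/256, 0, -405/32], [45/32, 1/2, -5/4], [-483/64, -5/4, 6425/256]]; det M1 = 3220695/131072
M2 = [[0, E_v/2, G_u/2], [E_v/2, E, F], [G_u/2, F, G]] = [[0, 0, -45/32], [0, 1/2, -5/4], [-45/32, -5/4, 6425/256]]; det M2 = -2025/2048
det M1 - det M2 = 3350295/131072; K = 3350295/131072 / (5625/512)^2 = 49634/234375


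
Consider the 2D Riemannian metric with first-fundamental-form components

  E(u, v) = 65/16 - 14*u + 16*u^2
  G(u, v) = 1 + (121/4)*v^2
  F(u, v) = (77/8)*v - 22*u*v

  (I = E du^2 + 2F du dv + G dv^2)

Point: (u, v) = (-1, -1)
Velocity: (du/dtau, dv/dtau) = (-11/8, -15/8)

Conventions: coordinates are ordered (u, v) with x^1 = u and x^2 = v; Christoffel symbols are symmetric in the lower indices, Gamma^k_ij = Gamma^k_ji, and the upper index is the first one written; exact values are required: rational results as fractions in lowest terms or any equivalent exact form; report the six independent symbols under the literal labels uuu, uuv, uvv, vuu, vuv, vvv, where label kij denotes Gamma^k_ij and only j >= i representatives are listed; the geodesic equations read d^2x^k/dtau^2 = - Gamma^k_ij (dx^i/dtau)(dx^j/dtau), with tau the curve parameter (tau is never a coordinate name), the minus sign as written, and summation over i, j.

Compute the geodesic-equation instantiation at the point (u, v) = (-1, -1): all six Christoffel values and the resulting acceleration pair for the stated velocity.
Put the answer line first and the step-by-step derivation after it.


Answer: Gamma_uuu = -368/1029, Gamma_uuv = 0, Gamma_uvv = 506/1029, Gamma_vuu = 352/1029, Gamma_vuv = 0, Gamma_vvv = -484/1029; accelerations (d^2u/dtau^2, d^2v/dtau^2) = (-34661/32928, 16577/16464)

E = 545/16, F = -253/8, G = 125/4 at the point
E_u = -46, E_v = 0, F_u = 22, F_v = 253/8, G_u = 0, G_v = -121/2
EG - F^2 = 1029/16;  g^inv = (16/1029) * [[125/4, 253/8], [253/8, 545/16]]
first-kind symbols [ij,l] = (1/2)(d_i g_jl + d_j g_il - d_l g_ij): [uu,u] = E_u/2 = -23, [uu,v] = F_u - E_v/2 = 22, [uv,u] = E_v/2 = 0, [uv,v] = G_u/2 = 0, [vv,u] = F_v - G_u/2 = 253/8, [vv,v] = G_v/2 = -121/4
Gamma^u_ij = (G*[ij,u] - F*[ij,v])/(EG - F^2), Gamma^v_ij = (E*[ij,v] - F*[ij,u])/(EG - F^2)
Gamma_uuu = -368/1029, Gamma_uuv = 0, Gamma_uvv = 506/1029, Gamma_vuu = 352/1029, Gamma_vuv = 0, Gamma_vvv = -484/1029
d^2u/dtau^2 = -(Gamma_uuu*(-11/8)^2 + 2*Gamma_uuv*(-11/8)*(-15/8) + Gamma_uvv*(-15/8)^2) = -34661/32928
d^2v/dtau^2 = -(Gamma_vuu*(-11/8)^2 + 2*Gamma_vuv*(-11/8)*(-15/8) + Gamma_vvv*(-15/8)^2) = 16577/16464


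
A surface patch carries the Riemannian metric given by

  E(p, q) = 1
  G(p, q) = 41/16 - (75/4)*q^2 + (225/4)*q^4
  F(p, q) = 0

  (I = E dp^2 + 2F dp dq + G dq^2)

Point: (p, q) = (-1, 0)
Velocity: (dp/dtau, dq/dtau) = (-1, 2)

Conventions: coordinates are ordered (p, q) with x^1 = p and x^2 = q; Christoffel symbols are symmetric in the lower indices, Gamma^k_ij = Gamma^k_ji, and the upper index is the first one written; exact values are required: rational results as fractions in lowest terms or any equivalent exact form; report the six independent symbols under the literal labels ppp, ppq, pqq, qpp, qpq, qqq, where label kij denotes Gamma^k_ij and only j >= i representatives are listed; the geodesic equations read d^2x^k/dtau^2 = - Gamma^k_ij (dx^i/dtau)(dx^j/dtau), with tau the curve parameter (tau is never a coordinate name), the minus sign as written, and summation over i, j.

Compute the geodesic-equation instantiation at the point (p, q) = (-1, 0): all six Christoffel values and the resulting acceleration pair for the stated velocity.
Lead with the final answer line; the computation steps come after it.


Answer: Gamma_ppp = 0, Gamma_ppq = 0, Gamma_pqq = 0, Gamma_qpp = 0, Gamma_qpq = 0, Gamma_qqq = 0; accelerations (d^2p/dtau^2, d^2q/dtau^2) = (0, 0)

E = 1, F = 0, G = 41/16 at the point
E_p = 0, E_q = 0, F_p = 0, F_q = 0, G_p = 0, G_q = 0
EG - F^2 = 41/16;  g^inv = (16/41) * [[41/16, 0], [0, 1]]
first-kind symbols [ij,l] = (1/2)(d_i g_jl + d_j g_il - d_l g_ij): [pp,p] = E_p/2 = 0, [pp,q] = F_p - E_q/2 = 0, [pq,p] = E_q/2 = 0, [pq,q] = G_p/2 = 0, [qq,p] = F_q - G_p/2 = 0, [qq,q] = G_q/2 = 0
Gamma^p_ij = (G*[ij,p] - F*[ij,q])/(EG - F^2), Gamma^q_ij = (E*[ij,q] - F*[ij,p])/(EG - F^2)
Gamma_ppp = 0, Gamma_ppq = 0, Gamma_pqq = 0, Gamma_qpp = 0, Gamma_qpq = 0, Gamma_qqq = 0
d^2p/dtau^2 = -(Gamma_ppp*(-1)^2 + 2*Gamma_ppq*(-1)*(2) + Gamma_pqq*(2)^2) = 0
d^2q/dtau^2 = -(Gamma_qpp*(-1)^2 + 2*Gamma_qpq*(-1)*(2) + Gamma_qqq*(2)^2) = 0


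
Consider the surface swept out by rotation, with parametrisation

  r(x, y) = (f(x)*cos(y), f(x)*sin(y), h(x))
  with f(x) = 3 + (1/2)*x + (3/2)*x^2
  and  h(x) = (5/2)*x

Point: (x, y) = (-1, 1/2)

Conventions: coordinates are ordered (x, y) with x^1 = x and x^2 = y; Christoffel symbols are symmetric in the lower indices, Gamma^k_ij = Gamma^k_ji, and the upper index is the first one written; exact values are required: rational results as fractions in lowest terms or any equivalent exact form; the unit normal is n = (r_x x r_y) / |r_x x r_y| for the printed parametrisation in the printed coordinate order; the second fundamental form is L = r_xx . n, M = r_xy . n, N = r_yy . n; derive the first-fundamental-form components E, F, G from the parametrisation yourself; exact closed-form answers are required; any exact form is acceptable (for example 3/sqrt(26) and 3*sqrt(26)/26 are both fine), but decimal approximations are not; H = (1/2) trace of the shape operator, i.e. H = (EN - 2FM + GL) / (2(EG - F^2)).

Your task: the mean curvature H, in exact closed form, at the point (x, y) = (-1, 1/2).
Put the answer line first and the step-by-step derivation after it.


Answer: H = sqrt(2)/400

f = 4, f' = -5/2, f'' = 3, h' = 5/2, h'' = 0
E = 25/2, F = 0, G = 16; answer radicand W^2 = 25/2
unnormalised second-form numerators: l = -15/2, m = 0, n = 10; L = l/sqrt(25/2), and similarly M = m/sqrt(W^2), N = n/sqrt(W^2)
H = (E*n - 2*F*m + G*l) / (2*(EG - F^2)*sqrt(W^2)); E*n - 2*F*m + G*l = 5, EG - F^2 = 200, so H = (1/80)/sqrt(25/2)


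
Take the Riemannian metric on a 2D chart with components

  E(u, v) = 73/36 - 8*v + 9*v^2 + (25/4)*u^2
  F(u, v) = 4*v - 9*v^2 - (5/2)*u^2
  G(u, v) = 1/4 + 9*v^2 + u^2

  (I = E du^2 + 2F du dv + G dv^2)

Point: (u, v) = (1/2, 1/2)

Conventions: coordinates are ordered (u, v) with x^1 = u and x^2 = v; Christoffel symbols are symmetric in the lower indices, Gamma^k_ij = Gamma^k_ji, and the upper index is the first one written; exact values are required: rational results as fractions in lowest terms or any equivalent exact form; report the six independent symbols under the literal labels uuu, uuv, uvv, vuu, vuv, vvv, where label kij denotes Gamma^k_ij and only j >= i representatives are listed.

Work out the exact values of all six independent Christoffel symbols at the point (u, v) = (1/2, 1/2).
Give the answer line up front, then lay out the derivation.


Answer: Gamma_uuu = 1719/1237, Gamma_uuv = 522/1237, Gamma_uvv = -3222/1237, Gamma_vuu = -1605/2474, Gamma_vuv = 391/1237, Gamma_vvv = 999/1237

E = 265/144, F = -7/8, G = 11/4 at the point
E_u = 25/4, E_v = 1, F_u = -5/2, F_v = -5, G_u = 1, G_v = 9
EG - F^2 = 1237/288;  g^inv = (288/1237) * [[11/4, 7/8], [7/8, 265/144]]
first-kind symbols [ij,l] = (1/2)(d_i g_jl + d_j g_il - d_l g_ij): [uu,u] = E_u/2 = 25/8, [uu,v] = F_u - E_v/2 = -3, [uv,u] = E_v/2 = 1/2, [uv,v] = G_u/2 = 1/2, [vv,u] = F_v - G_u/2 = -11/2, [vv,v] = G_v/2 = 9/2
Gamma^u_ij = (G*[ij,u] - F*[ij,v])/(EG - F^2), Gamma^v_ij = (E*[ij,v] - F*[ij,u])/(EG - F^2)


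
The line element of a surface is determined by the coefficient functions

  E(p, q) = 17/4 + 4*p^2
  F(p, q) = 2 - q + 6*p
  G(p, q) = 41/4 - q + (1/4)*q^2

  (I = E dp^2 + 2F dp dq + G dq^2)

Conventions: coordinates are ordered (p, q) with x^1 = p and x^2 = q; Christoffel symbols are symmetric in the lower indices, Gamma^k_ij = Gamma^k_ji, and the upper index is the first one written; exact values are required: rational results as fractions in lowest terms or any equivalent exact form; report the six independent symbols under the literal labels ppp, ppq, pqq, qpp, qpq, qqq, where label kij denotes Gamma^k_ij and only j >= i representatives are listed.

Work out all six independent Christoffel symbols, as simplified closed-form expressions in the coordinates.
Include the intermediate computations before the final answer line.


E = 17/4 + 4*p^2; F = 2 - q + 6*p; G = 41/4 - q + (1/4)*q^2
Gamma^k_ij = (1/2) g^{kl} (d_i g_jl + d_j g_il - d_l g_ij), with g^inv = (1/(EG-F^2)) [[G, -F], [-F, E]]
first partials: E_p = 8*p, E_q = 0, F_p = 6, F_q = -1, G_p = 0, G_q = -1 + (1/2)*q
D = EG - F^2 = 633/16 - (1/4)*q - 24*p + (1/16)*q^2 + 12*p*q + 5*p^2 - 4*p^2*q + p^2*q^2
expanded: Gamma^p_pp = (G E_p - 2F F_p + F E_q)/(2D), Gamma^p_pq = (G E_q - F G_p)/(2D), Gamma^p_qq = (2G F_q - G G_p - F G_q)/(2D), Gamma^q_pp = (2E F_p - E E_q - F E_p)/(2D), Gamma^q_pq = (E G_p - F E_q)/(2D), Gamma^q_qq = (E G_q - 2F F_q + F G_p)/(2D); substitute and cancel common factors

Answer: Gamma_ppp = (16*p*q^2 - 64*p*q + 80*p + 96*q - 192)/(16*p^2*q^2 - 64*p^2*q + 80*p^2 + 192*p*q - 384*p + q^2 - 4*q + 633), Gamma_ppq = 0, Gamma_pqq = (-24*p*q + 48*p - 148)/(16*p^2*q^2 - 64*p^2*q + 80*p^2 + 192*p*q - 384*p + q^2 - 4*q + 633), Gamma_qpp = (64*p*q - 128*p + 408)/(16*p^2*q^2 - 64*p^2*q + 80*p^2 + 192*p*q - 384*p + q^2 - 4*q + 633), Gamma_qpq = 0, Gamma_qqq = (16*p^2*q - 32*p^2 + 96*p + q - 2)/(16*p^2*q^2 - 64*p^2*q + 80*p^2 + 192*p*q - 384*p + q^2 - 4*q + 633)


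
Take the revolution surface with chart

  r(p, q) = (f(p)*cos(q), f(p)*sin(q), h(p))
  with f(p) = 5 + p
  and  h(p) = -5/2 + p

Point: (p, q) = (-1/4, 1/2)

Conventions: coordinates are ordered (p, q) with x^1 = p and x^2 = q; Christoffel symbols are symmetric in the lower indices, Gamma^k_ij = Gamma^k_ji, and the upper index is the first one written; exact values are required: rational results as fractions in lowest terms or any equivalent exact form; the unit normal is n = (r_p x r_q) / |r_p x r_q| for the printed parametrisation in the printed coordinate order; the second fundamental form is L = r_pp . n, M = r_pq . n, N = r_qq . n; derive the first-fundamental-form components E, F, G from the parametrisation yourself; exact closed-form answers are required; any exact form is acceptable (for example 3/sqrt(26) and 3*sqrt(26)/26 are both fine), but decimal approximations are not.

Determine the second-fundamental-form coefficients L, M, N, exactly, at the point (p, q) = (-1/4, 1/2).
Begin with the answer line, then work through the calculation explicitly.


Answer: L = 0, M = 0, N = 19*sqrt(2)/8

f = 19/4, f' = 1, f'' = 0, h' = 1, h'' = 0
E = 2, F = 0, G = 361/16; answer radicand W^2 = 2
unnormalised second-form numerators: l = 0, m = 0, n = 19/4; L = l/sqrt(2), and similarly M = m/sqrt(W^2), N = n/sqrt(W^2)


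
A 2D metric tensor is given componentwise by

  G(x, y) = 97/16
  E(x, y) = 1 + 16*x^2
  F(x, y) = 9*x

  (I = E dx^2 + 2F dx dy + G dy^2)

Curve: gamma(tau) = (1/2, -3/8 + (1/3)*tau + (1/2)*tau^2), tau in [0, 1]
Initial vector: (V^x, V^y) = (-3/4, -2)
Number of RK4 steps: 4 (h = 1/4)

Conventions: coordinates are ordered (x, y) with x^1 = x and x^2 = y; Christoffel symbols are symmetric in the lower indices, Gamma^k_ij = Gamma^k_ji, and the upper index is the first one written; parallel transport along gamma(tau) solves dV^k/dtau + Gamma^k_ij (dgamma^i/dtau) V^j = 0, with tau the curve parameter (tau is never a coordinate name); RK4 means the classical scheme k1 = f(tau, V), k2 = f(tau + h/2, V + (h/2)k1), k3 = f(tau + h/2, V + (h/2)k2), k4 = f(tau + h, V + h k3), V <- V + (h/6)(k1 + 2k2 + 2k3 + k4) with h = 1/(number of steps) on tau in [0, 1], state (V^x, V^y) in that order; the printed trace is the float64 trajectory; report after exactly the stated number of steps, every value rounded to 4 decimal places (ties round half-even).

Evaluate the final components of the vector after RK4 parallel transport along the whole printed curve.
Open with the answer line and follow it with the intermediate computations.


Answer: V^x = -0.7500, V^y = -2.0000

gamma'(tau) = (0, 1/3 + tau); f(tau, V)^k = -Gamma^k_ij(gamma(tau)) gamma'^i(tau) V^j; h = 1/4; intermediate values shown to 6 dp
curve data and Christoffel symbols at the stage parameters:
  tau = 0.000000: gamma = (0.500000, -0.375000), gamma' = (0.000000, 0.333333); Gamma_xxx = 0.795031, Gamma_xxy = 0.000000, Gamma_xyy = 0.000000, Gamma_yxx = 0.894410, Gamma_yxy = 0.000000, Gamma_yyy = 0.000000
  tau = 0.125000: gamma = (0.500000, -0.325521), gamma' = (0.000000, 0.458333); Gamma_xxx = 0.795031, Gamma_xxy = 0.000000, Gamma_xyy = 0.000000, Gamma_yxx = 0.894410, Gamma_yxy = 0.000000, Gamma_yyy = 0.000000
  tau = 0.250000: gamma = (0.500000, -0.260417), gamma' = (0.000000, 0.583333); Gamma_xxx = 0.795031, Gamma_xxy = 0.000000, Gamma_xyy = 0.000000, Gamma_yxx = 0.894410, Gamma_yxy = 0.000000, Gamma_yyy = 0.000000
  tau = 0.375000: gamma = (0.500000, -0.179688), gamma' = (0.000000, 0.708333); Gamma_xxx = 0.795031, Gamma_xxy = 0.000000, Gamma_xyy = 0.000000, Gamma_yxx = 0.894410, Gamma_yxy = 0.000000, Gamma_yyy = 0.000000
  tau = 0.500000: gamma = (0.500000, -0.083333), gamma' = (0.000000, 0.833333); Gamma_xxx = 0.795031, Gamma_xxy = 0.000000, Gamma_xyy = 0.000000, Gamma_yxx = 0.894410, Gamma_yxy = 0.000000, Gamma_yyy = 0.000000
  tau = 0.625000: gamma = (0.500000, 0.028646), gamma' = (0.000000, 0.958333); Gamma_xxx = 0.795031, Gamma_xxy = 0.000000, Gamma_xyy = 0.000000, Gamma_yxx = 0.894410, Gamma_yxy = 0.000000, Gamma_yyy = 0.000000
  tau = 0.750000: gamma = (0.500000, 0.156250), gamma' = (0.000000, 1.083333); Gamma_xxx = 0.795031, Gamma_xxy = 0.000000, Gamma_xyy = 0.000000, Gamma_yxx = 0.894410, Gamma_yxy = 0.000000, Gamma_yyy = 0.000000
  tau = 0.875000: gamma = (0.500000, 0.299479), gamma' = (0.000000, 1.208333); Gamma_xxx = 0.795031, Gamma_xxy = 0.000000, Gamma_xyy = 0.000000, Gamma_yxx = 0.894410, Gamma_yxy = 0.000000, Gamma_yyy = 0.000000
  tau = 1.000000: gamma = (0.500000, 0.458333), gamma' = (0.000000, 1.333333); Gamma_xxx = 0.795031, Gamma_xxy = 0.000000, Gamma_xyy = 0.000000, Gamma_yxx = 0.894410, Gamma_yxy = 0.000000, Gamma_yyy = 0.000000
step 0: V^x = -0.7500, V^y = -2.0000
step 1: k1 = (0.000000, 0.000000), k2 = (0.000000, 0.000000), k3 = (0.000000, 0.000000), k4 = (0.000000, 0.000000); V <- V + (h/6)(k1 + 2k2 + 2k3 + k4): V^x = -0.7500, V^y = -2.0000
step 2: k1 = (0.000000, 0.000000), k2 = (0.000000, 0.000000), k3 = (0.000000, 0.000000), k4 = (0.000000, 0.000000); V <- V + (h/6)(k1 + 2k2 + 2k3 + k4): V^x = -0.7500, V^y = -2.0000
step 3: k1 = (0.000000, 0.000000), k2 = (0.000000, 0.000000), k3 = (0.000000, 0.000000), k4 = (0.000000, 0.000000); V <- V + (h/6)(k1 + 2k2 + 2k3 + k4): V^x = -0.7500, V^y = -2.0000
step 4: k1 = (0.000000, 0.000000), k2 = (0.000000, 0.000000), k3 = (0.000000, 0.000000), k4 = (0.000000, 0.000000); V <- V + (h/6)(k1 + 2k2 + 2k3 + k4): V^x = -0.7500, V^y = -2.0000


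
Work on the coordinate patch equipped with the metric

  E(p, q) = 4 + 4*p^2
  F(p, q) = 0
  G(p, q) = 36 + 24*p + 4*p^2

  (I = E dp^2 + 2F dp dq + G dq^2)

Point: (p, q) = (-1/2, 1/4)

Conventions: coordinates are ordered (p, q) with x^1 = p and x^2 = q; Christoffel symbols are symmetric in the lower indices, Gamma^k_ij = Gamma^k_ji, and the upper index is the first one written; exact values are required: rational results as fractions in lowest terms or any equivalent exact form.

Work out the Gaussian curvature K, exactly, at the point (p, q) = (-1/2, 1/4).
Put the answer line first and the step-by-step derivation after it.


Answer: K = -4/125

E = 5, F = 0, G = 25, EG - F^2 = 125 at the point
E_p = -4, E_q = 0, F_p = 0, F_q = 0, G_p = 20, G_q = 0
E_qq = 0, F_pq = 0, G_pp = 8
Compute both Brioschi determinants and normalise by (EG - F^2)^2.
M1 = [[-E_qq/2 + F_pq - G_pp/2, E_p/2, F_p - E_q/2], [F_q - G_p/2, E, F], [G_q/2, F, G]] = [[-4, -2, 0], [-10, 5, 0], [0, 0, 25]]; det M1 = -1000
M2 = [[0, E_q/2, G_p/2], [E_q/2, E, F], [G_p/2, F, G]] = [[0, 0, 10], [0, 5, 0], [10, 0, 25]]; det M2 = -500
det M1 - det M2 = -500; K = -500 / (125)^2 = -4/125


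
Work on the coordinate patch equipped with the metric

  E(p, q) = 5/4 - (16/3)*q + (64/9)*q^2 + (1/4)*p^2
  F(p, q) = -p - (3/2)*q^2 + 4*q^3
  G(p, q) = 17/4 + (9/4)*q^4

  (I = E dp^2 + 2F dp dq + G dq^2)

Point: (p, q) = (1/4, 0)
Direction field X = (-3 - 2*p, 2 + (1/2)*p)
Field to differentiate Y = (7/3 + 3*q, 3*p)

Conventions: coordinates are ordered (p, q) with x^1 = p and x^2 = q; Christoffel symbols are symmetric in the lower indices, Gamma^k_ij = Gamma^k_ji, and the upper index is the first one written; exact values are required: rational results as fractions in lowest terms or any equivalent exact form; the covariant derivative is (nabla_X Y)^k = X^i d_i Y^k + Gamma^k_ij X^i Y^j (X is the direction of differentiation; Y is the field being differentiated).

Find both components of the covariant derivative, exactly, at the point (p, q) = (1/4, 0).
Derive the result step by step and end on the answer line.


E = 81/64, F = -1/4, G = 17/4 at the point
E_p = 1/8, E_q = -16/3, F_p = -1, F_q = 0, G_p = 0, G_q = 0
EG - F^2 = 1361/256;  g^inv = (256/1361) * [[17/4, 1/4], [1/4, 81/64]]
first-kind symbols [ij,l] = (1/2)(d_i g_jl + d_j g_il - d_l g_ij): [pp,p] = E_p/2 = 1/16, [pp,q] = F_p - E_q/2 = 5/3, [pq,p] = E_q/2 = -8/3, [pq,q] = G_p/2 = 0, [qq,p] = F_q - G_p/2 = 0, [qq,q] = G_q/2 = 0
Gamma^p_ij = (G*[ij,p] - F*[ij,q])/(EG - F^2), Gamma^q_ij = (E*[ij,q] - F*[ij,p])/(EG - F^2)
Gamma_ppp = 524/4083, Gamma_ppq = -8704/4083, Gamma_pqq = 0, Gamma_qpp = 544/1361, Gamma_qpq = -512/4083, Gamma_qqq = 0
X = (-7/2, 17/8), Y = (7/3, 3/4) at the point

Answer: (nabla_X Y)^p = 34571/97992, (nabla_X Y)^q = -344365/24498


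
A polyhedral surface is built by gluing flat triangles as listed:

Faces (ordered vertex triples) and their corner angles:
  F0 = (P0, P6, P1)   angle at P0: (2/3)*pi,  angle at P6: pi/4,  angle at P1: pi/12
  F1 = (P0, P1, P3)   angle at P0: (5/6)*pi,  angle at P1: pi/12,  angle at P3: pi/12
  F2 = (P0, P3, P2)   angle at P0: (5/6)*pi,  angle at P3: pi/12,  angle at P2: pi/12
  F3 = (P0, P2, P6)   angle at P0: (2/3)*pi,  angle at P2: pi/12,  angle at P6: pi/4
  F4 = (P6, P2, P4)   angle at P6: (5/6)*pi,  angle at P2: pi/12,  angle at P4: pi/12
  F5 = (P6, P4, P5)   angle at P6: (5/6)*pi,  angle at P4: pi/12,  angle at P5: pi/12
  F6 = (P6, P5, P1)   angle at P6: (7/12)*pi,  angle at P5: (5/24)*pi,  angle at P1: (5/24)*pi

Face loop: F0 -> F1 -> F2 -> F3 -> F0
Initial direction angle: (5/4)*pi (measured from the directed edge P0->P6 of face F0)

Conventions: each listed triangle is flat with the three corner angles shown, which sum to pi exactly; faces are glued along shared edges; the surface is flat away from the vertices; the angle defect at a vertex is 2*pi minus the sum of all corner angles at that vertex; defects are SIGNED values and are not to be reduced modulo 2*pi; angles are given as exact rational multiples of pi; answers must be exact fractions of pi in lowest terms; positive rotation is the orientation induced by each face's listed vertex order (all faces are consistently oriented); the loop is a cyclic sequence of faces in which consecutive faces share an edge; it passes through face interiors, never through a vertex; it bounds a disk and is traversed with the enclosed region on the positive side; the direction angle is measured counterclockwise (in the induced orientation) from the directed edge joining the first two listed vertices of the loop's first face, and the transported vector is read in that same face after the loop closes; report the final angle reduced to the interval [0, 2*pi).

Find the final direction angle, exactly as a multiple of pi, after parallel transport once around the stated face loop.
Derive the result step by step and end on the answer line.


enclosed vertex P0: corner angles sum to 3*pi, defect = 2*pi - 3*pi = -pi
summing the enclosed defects onto the initial angle, mod 2*pi in the induced orientation:
final angle = (5/4)*pi - pi = pi/4 (mod 2*pi)

Answer: final direction angle = pi/4


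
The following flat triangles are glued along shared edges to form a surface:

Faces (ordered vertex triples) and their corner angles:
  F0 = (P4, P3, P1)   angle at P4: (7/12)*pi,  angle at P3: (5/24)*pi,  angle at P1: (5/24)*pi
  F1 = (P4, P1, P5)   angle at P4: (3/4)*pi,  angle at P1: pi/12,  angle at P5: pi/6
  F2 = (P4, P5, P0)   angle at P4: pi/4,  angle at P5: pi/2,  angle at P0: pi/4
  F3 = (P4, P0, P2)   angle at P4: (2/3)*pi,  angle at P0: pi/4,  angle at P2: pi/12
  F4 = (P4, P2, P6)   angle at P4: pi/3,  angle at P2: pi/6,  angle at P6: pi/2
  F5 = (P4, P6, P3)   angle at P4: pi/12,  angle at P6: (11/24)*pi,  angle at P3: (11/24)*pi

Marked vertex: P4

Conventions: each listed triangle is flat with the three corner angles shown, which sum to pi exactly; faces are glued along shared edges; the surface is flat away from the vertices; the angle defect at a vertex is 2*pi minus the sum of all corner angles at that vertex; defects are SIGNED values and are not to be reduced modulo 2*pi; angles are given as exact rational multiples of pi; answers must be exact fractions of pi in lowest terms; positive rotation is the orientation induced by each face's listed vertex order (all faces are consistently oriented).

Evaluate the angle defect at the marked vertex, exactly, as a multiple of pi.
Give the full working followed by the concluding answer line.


Sum of corner angles at P4: (8/3)*pi
defect = 2*pi - (8/3)*pi

Answer: defect(P4) = (-2/3)*pi


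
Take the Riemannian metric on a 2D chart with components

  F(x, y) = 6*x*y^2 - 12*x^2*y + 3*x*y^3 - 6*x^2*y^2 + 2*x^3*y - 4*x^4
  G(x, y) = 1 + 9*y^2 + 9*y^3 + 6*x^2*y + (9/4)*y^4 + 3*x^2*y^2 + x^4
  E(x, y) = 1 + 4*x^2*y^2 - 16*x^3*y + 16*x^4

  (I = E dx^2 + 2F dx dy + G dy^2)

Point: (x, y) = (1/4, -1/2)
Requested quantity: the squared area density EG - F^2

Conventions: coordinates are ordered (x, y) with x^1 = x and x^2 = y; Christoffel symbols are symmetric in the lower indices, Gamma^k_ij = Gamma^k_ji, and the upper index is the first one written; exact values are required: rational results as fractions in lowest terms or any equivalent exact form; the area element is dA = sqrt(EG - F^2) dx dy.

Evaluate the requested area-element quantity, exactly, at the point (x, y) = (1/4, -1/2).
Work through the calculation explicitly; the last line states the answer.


E = 5/4, F = 17/32, G = 545/256; EG - F^2 = 609/256

Answer: EG - F^2 = 609/256


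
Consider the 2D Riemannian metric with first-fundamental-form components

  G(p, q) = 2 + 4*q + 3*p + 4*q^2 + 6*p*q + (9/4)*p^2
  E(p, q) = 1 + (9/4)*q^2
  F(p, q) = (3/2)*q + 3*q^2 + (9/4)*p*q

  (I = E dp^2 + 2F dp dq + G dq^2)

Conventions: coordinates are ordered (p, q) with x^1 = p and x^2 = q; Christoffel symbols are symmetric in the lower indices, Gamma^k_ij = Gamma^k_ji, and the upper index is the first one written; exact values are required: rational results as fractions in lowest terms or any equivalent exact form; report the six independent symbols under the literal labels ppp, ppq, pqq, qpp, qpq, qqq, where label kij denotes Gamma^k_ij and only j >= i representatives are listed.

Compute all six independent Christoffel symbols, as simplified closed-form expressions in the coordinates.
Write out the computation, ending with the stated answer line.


E = 1 + (9/4)*q^2; F = (3/2)*q + 3*q^2 + (9/4)*p*q; G = 2 + 4*q + 3*p + 4*q^2 + 6*p*q + (9/4)*p^2
Gamma^k_ij = (1/2) g^{kl} (d_i g_jl + d_j g_il - d_l g_ij), with g^inv = (1/(EG-F^2)) [[G, -F], [-F, E]]
first partials: E_p = 0, E_q = (9/2)*q, F_p = (9/4)*q, F_q = 3/2 + 6*q + (9/4)*p, G_p = 3 + 6*q + (9/2)*p, G_q = 4 + 8*q + 6*p
D = EG - F^2 = 2 + 4*q + 3*p + (25/4)*q^2 + 6*p*q + (9/4)*p^2
expanded: Gamma^p_pp = (G E_p - 2F F_p + F E_q)/(2D), Gamma^p_pq = (G E_q - F G_p)/(2D), Gamma^p_qq = (2G F_q - G G_p - F G_q)/(2D), Gamma^q_pp = (2E F_p - E E_q - F E_p)/(2D), Gamma^q_pq = (E G_p - F E_q)/(2D), Gamma^q_qq = (E G_q - 2F F_q + F G_p)/(2D); substitute and cancel common factors

Answer: Gamma_ppp = 0, Gamma_ppq = 9*q/(9*p^2 + 24*p*q + 12*p + 25*q^2 + 16*q + 8), Gamma_pqq = 12*q/(9*p^2 + 24*p*q + 12*p + 25*q^2 + 16*q + 8), Gamma_qpp = 0, Gamma_qpq = (9*p + 12*q + 6)/(9*p^2 + 24*p*q + 12*p + 25*q^2 + 16*q + 8), Gamma_qqq = (12*p + 16*q + 8)/(9*p^2 + 24*p*q + 12*p + 25*q^2 + 16*q + 8)


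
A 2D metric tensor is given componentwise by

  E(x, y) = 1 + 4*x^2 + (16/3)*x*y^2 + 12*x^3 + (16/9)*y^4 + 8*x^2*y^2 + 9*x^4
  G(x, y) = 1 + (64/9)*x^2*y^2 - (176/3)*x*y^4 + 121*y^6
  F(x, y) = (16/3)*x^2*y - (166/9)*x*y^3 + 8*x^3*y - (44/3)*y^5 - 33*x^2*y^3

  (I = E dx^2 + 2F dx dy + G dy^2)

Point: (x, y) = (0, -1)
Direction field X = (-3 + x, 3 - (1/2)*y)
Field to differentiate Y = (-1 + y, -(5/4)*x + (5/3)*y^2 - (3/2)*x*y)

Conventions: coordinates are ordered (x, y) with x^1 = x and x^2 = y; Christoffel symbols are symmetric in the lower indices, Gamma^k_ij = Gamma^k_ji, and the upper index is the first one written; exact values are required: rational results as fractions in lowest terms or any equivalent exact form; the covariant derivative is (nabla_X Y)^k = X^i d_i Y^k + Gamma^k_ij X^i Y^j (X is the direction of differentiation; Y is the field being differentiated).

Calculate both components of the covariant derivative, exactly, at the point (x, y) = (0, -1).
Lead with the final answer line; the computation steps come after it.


Answer: (nabla_X Y)^x = 2117/1114, (nabla_X Y)^y = -85601/3342

E = 25/9, F = 44/3, G = 122 at the point
E_x = 16/3, E_y = -64/9, F_x = 166/9, F_y = -220/3, G_x = -176/3, G_y = -726
EG - F^2 = 1114/9;  g^inv = (9/1114) * [[122, -44/3], [-44/3, 25/9]]
first-kind symbols [ij,l] = (1/2)(d_i g_jl + d_j g_il - d_l g_ij): [xx,x] = E_x/2 = 8/3, [xx,y] = F_x - E_y/2 = 22, [xy,x] = E_y/2 = -32/9, [xy,y] = G_x/2 = -88/3, [yy,x] = F_y - G_x/2 = -44, [yy,y] = G_y/2 = -363
Gamma^x_ij = (G*[ij,x] - F*[ij,y])/(EG - F^2), Gamma^y_ij = (E*[ij,y] - F*[ij,x])/(EG - F^2)
Gamma_xxx = 12/557, Gamma_xxy = -16/557, Gamma_xyy = -198/557, Gamma_yxx = 99/557, Gamma_yxy = -132/557, Gamma_yyy = -3267/1114
X = (-3, 7/2), Y = (-2, 5/3) at the point


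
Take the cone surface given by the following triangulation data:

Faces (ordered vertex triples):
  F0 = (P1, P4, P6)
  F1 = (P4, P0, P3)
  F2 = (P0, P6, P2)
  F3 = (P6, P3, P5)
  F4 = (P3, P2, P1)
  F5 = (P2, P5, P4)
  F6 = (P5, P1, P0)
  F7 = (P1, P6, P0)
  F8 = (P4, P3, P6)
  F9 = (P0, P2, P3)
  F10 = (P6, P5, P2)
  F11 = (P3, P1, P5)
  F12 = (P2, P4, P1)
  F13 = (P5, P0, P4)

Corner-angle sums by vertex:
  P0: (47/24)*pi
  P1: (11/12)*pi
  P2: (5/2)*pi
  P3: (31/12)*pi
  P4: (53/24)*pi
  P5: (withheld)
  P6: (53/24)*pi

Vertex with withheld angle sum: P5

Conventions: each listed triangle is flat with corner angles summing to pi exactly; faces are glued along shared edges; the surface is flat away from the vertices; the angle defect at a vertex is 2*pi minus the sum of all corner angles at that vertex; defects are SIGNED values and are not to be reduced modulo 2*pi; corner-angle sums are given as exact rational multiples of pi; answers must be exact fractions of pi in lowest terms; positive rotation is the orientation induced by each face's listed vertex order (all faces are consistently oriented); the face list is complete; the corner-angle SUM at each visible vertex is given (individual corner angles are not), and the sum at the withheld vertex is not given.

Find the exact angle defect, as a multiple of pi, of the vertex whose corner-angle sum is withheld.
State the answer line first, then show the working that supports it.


Answer: defect(P5) = (3/8)*pi

V = 7, E = 21, F = 14; chi = V - E + F = 0
Gauss-Bonnet: total defect = 2*pi*chi = 0; visible defects sum to (-3/8)*pi


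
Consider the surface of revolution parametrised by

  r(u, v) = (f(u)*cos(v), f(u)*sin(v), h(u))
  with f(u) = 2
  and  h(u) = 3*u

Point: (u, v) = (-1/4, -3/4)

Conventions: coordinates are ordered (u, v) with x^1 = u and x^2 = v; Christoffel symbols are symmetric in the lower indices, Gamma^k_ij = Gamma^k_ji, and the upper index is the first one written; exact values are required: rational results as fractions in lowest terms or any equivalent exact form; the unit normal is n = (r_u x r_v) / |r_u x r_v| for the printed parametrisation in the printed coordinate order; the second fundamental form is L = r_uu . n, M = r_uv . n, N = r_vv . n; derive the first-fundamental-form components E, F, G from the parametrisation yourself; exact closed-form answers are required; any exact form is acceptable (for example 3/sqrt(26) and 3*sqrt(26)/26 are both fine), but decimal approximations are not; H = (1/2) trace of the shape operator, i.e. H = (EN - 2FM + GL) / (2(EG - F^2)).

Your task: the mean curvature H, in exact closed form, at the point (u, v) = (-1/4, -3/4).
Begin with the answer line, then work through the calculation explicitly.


Answer: H = 1/4

f = 2, f' = 0, f'' = 0, h' = 3, h'' = 0
E = 9, F = 0, G = 4; answer radicand W^2 = 9
unnormalised second-form numerators: l = 0, m = 0, n = 6; L = l/sqrt(9), and similarly M = m/sqrt(W^2), N = n/sqrt(W^2)
H = (E*n - 2*F*m + G*l) / (2*(EG - F^2)*sqrt(W^2)); E*n - 2*F*m + G*l = 54, EG - F^2 = 36, so H = (3/4)/sqrt(9)


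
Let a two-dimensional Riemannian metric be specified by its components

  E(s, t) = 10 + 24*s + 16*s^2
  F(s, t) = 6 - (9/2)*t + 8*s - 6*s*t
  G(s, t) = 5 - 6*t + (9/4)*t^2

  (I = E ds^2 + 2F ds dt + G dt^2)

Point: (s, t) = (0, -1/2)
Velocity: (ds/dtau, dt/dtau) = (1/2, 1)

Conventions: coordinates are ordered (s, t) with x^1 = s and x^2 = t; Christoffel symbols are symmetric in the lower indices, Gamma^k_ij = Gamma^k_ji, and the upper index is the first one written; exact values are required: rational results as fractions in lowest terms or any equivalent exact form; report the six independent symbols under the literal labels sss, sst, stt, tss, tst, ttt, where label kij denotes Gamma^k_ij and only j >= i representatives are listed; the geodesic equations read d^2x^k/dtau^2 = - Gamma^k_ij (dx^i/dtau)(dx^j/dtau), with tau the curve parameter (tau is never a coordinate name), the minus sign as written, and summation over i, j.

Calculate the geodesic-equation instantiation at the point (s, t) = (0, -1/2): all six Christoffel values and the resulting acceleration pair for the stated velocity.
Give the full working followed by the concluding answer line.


E = 10, F = 33/4, G = 137/16 at the point
E_s = 24, E_t = 0, F_s = 11, F_t = -9/2, G_s = 0, G_t = -33/4
EG - F^2 = 281/16;  g^inv = (16/281) * [[137/16, -33/4], [-33/4, 10]]
first-kind symbols [ij,l] = (1/2)(d_i g_jl + d_j g_il - d_l g_ij): [ss,s] = E_s/2 = 12, [ss,t] = F_s - E_t/2 = 11, [st,s] = E_t/2 = 0, [st,t] = G_s/2 = 0, [tt,s] = F_t - G_s/2 = -9/2, [tt,t] = G_t/2 = -33/8
Gamma^s_ij = (G*[ij,s] - F*[ij,t])/(EG - F^2), Gamma^t_ij = (E*[ij,t] - F*[ij,s])/(EG - F^2)
Gamma_sss = 192/281, Gamma_sst = 0, Gamma_stt = -72/281, Gamma_tss = 176/281, Gamma_tst = 0, Gamma_ttt = -66/281
d^2s/dtau^2 = -(Gamma_sss*(1/2)^2 + 2*Gamma_sst*(1/2)*(1) + Gamma_stt*(1)^2) = 24/281
d^2t/dtau^2 = -(Gamma_tss*(1/2)^2 + 2*Gamma_tst*(1/2)*(1) + Gamma_ttt*(1)^2) = 22/281

Answer: Gamma_sss = 192/281, Gamma_sst = 0, Gamma_stt = -72/281, Gamma_tss = 176/281, Gamma_tst = 0, Gamma_ttt = -66/281; accelerations (d^2s/dtau^2, d^2t/dtau^2) = (24/281, 22/281)


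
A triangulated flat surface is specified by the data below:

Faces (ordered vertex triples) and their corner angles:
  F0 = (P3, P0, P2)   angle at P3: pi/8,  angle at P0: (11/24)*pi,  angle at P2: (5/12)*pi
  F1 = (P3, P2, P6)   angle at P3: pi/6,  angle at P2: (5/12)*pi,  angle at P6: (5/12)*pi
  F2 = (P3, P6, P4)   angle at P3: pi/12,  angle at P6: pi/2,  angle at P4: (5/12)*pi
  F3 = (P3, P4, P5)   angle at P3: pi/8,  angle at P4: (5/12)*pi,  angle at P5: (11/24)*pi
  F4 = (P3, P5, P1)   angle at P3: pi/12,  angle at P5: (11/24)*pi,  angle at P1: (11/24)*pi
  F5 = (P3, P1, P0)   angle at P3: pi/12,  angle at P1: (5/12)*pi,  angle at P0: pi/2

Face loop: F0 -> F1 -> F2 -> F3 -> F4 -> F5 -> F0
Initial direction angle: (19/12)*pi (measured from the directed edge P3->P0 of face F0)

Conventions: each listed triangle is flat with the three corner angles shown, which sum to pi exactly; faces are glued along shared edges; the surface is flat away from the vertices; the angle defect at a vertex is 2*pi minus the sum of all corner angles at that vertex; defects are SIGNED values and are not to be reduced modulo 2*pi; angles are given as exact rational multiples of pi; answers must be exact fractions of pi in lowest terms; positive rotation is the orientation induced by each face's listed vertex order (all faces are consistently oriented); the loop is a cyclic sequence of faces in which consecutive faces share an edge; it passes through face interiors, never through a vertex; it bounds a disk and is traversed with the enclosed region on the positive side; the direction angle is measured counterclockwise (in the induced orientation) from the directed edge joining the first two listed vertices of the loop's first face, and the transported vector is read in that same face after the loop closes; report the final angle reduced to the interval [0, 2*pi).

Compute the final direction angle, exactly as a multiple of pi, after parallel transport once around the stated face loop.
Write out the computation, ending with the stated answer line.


enclosed vertex P3: corner angles sum to (2/3)*pi, defect = 2*pi - (2/3)*pi = (4/3)*pi
final direction = starting direction + enclosed defect total, reduced mod 2*pi (induced orientation)
final angle = (19/12)*pi + (4/3)*pi = (11/12)*pi (mod 2*pi)

Answer: final direction angle = (11/12)*pi


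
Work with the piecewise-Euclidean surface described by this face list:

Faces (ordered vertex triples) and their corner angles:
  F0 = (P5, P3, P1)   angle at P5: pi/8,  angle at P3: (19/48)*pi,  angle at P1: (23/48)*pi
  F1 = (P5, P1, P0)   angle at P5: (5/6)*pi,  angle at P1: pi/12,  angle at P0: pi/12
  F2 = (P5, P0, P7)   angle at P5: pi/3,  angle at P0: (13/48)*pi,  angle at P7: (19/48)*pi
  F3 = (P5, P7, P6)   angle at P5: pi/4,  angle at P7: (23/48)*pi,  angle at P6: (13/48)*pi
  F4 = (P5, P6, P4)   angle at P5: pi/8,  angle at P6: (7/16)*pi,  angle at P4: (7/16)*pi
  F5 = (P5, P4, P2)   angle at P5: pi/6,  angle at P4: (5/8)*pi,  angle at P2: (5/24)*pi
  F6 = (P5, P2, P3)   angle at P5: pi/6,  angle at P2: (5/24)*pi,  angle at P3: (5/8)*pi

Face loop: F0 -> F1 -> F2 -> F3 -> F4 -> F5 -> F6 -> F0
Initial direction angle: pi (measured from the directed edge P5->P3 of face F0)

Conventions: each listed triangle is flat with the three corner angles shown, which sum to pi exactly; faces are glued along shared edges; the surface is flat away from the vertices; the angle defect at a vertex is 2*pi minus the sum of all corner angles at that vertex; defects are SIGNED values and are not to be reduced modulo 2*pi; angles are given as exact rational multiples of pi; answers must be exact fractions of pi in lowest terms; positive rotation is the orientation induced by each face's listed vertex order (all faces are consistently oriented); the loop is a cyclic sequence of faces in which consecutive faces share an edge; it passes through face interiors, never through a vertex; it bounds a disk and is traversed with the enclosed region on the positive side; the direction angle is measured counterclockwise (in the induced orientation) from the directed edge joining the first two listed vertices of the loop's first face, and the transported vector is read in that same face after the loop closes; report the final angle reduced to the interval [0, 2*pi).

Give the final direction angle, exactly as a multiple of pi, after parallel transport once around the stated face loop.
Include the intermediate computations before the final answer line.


enclosed vertex P5: corner angles sum to 2*pi, defect = 2*pi - 2*pi = 0
adding the enclosed defects to the starting angle (mod 2*pi, induced orientation) gives the holonomy
final angle = pi + 0 = pi (mod 2*pi)

Answer: final direction angle = pi
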